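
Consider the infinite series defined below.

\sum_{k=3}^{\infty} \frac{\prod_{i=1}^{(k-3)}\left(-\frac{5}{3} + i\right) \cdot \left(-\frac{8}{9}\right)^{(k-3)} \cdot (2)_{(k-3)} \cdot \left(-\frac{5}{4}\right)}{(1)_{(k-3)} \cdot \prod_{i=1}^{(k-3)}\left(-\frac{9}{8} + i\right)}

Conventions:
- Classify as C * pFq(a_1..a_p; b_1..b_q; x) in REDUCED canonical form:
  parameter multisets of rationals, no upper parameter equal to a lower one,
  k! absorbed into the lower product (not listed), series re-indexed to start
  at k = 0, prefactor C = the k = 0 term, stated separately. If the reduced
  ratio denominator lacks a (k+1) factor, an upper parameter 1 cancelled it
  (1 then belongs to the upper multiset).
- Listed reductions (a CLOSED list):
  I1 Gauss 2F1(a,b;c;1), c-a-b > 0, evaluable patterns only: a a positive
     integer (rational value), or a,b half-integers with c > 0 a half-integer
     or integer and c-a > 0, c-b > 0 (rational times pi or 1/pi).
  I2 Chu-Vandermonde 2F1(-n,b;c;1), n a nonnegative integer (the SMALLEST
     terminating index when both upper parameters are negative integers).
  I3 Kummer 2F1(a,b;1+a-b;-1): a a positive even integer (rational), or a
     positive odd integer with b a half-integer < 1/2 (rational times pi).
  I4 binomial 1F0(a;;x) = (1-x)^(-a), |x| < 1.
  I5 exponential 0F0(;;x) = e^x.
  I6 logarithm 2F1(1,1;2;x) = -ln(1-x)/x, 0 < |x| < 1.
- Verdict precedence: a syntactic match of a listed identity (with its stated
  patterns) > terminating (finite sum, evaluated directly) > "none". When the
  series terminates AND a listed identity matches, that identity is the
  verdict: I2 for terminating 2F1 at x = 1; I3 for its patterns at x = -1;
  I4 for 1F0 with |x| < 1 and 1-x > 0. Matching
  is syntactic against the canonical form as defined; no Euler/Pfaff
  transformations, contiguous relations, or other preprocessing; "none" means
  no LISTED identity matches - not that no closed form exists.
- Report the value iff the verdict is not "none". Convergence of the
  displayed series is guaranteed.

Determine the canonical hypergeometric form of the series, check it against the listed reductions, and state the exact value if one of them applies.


Reduced: x = -\frac{8}{9}, 2F1, upper = {-\frac{2}{3}, 2}, lower = {-\frac{1}{8}}, C = -\frac{5}{4}. Verdict: none. A 2F1 with upper {-\frac{2}{3}, 2} fits none of I1-I6 at x = -\frac{8}{9}; the sum runs forever.

Structural cue: t_0 = -\frac{5}{4} here, and the lower running product (C = -5/4) is a rising factorial.
Step ratio: r(k) = -\frac{8}{9} * (k-\frac{2}{3}) (k+2) / [(k-\frac{1}{8}) (k+1)] - rational; roots negated = parameters, x = -\frac{8}{9}, C = -\frac{5}{4}.


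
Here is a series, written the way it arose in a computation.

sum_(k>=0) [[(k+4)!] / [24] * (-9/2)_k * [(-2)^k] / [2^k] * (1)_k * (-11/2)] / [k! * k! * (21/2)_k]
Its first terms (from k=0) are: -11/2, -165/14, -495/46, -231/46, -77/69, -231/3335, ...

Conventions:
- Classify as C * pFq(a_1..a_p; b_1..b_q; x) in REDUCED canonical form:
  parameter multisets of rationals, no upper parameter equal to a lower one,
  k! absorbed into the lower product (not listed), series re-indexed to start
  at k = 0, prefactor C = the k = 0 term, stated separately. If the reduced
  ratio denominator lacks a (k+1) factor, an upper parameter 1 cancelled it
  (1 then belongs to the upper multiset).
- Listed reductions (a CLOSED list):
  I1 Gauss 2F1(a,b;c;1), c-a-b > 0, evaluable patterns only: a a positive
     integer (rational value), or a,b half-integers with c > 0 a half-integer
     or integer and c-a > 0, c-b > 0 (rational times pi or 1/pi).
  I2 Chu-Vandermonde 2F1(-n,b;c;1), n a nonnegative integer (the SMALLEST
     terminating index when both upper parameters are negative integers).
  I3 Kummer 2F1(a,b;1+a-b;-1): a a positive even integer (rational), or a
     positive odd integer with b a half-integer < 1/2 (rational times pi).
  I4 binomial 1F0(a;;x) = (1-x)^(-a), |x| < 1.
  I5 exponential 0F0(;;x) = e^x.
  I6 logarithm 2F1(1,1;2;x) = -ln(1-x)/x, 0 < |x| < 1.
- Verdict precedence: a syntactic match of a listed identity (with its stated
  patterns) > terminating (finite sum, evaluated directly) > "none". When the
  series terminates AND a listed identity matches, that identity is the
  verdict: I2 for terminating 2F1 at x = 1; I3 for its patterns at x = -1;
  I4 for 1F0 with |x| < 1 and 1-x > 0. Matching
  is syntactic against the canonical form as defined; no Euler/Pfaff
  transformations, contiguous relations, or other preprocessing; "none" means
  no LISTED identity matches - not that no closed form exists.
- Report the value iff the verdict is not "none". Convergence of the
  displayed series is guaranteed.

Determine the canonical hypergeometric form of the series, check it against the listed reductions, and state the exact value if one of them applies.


Reduced: x = -1, 2F1, upper = {-9/2, 5}, lower = {21/2}, C = -11/2. Verdict: Kummer's theorem (I3) applies (x = -1; c = 21/2 equals 1+a-b for upper {-9/2, 5}: listed pattern). Value: (-22863555/2097152) * pi.

Key step: t_0 = -11/2 here, and the factorial ratio (prefactor -11/2) (k+a-1)!/(a-1)! is a rising factorial (a)_k.
Step ratio: r(k) = (-1) * (k-9/2) (k+5) / [(k+21/2) (k+1)] - poly over poly, x = (-1) from leading terms; C = -11/2 at k = 0.


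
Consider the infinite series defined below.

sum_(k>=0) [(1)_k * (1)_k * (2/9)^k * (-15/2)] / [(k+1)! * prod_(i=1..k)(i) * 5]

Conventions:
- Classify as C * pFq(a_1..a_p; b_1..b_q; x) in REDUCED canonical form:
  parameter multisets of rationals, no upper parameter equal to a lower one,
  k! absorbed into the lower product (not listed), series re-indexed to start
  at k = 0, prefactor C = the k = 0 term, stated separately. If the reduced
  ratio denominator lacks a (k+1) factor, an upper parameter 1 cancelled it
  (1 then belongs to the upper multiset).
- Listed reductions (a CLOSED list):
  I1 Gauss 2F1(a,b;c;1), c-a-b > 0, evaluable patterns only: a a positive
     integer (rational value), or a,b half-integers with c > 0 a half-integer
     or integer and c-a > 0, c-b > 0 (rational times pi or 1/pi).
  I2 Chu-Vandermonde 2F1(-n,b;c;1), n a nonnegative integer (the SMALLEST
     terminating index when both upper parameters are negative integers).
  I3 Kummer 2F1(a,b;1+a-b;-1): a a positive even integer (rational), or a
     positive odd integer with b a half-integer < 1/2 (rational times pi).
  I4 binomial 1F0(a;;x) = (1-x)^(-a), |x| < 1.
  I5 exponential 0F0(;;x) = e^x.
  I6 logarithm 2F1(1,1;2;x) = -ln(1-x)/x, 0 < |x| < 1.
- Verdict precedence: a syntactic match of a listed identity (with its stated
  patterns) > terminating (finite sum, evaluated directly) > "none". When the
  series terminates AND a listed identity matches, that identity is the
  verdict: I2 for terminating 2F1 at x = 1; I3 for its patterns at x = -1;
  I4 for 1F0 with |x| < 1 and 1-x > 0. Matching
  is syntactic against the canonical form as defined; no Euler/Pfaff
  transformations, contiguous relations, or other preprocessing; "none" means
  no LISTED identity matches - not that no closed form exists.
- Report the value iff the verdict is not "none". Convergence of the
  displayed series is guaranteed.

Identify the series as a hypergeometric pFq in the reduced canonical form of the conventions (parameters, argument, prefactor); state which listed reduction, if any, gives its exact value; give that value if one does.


At argument 2/9: a 2F1 with upper {1, 1}, lower {2}, scaled by C = -3/2. Verdict: the I6 logarithm reduction fires (the logarithm: parameters (1,1;2), x = 2/9). Its exact value is (27/4) * ln(7/9).

The tell: t_0 = -3/2 here, and the constant factors (C = -3/2) combine into one prefactor.
Consecutive-term ratio: r(k) = (2/9) * (k+1) (k+1) / [(k+2) (k+1)] - rational in k. x = (2/9); t_0 = -3/2; negate the roots.


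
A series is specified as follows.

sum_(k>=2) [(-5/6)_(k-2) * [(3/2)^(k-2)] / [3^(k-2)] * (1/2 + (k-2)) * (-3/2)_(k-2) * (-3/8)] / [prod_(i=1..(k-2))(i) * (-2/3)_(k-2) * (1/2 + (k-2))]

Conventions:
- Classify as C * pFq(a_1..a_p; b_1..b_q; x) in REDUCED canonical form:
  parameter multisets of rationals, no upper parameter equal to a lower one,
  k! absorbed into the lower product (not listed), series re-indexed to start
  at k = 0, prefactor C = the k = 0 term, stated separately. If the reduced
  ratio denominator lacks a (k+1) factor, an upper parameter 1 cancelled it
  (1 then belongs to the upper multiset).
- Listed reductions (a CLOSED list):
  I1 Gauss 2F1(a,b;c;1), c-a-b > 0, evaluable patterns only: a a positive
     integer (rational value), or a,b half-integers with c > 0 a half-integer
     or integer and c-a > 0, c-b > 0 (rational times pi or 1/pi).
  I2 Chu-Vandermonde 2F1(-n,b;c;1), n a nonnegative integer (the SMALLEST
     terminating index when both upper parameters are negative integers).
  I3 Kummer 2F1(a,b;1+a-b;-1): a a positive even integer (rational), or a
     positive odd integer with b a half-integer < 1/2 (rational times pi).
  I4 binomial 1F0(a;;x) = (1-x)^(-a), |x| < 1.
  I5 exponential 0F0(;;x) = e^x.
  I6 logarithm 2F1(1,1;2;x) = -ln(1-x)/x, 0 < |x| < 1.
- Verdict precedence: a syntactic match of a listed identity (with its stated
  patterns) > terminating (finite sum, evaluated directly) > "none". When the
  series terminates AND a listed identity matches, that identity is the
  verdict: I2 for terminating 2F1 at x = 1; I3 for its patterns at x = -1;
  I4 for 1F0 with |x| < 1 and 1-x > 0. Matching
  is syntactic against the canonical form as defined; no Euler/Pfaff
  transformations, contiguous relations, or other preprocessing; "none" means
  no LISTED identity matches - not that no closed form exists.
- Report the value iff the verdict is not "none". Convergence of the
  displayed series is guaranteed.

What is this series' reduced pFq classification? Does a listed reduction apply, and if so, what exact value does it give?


Key step: from the first term -3/8: the product of the first k integers (C = -3/8) is k!.
Ratio: r(k) = (1/2) * (k-3/2) (k-5/6) / [(k-2/3) (k+1)] ; factor over Q: parameters, x = (1/2), and C = -3/8.

Prefactor -3/8, argument 1/2: 2F1 with upper {-3/2, -5/6} over lower {-2/3}. Verdict: none (x = 1/2): each listed identity misses the multisets {-3/2, -5/6} ; {-2/3}.


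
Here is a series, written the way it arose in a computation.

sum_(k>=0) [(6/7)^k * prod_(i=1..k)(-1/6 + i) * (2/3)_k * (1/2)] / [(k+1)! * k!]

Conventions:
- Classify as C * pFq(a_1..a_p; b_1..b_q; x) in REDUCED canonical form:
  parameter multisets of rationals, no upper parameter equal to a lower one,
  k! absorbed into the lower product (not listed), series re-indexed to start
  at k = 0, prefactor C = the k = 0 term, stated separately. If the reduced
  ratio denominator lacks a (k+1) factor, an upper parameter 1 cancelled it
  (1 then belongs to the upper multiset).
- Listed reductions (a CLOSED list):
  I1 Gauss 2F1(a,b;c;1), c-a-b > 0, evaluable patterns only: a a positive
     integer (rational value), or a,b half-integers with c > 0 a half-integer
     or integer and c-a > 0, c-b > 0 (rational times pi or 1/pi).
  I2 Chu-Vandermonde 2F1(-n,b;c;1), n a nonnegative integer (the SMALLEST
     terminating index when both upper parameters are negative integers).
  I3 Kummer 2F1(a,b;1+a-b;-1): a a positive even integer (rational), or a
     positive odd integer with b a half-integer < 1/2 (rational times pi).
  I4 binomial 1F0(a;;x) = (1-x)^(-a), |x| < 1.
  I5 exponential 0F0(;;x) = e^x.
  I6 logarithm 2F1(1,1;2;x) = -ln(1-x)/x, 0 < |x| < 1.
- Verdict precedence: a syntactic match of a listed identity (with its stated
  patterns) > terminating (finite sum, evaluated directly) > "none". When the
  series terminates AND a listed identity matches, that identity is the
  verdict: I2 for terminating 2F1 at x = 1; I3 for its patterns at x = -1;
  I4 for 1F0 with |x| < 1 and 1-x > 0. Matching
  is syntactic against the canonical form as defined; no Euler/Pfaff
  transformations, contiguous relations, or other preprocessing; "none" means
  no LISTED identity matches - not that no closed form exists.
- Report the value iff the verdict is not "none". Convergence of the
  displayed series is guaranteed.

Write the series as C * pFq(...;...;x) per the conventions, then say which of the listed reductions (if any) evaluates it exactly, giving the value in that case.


Reduced: x = 6/7, 2F1, upper = {2/3, 5/6}, lower = {2}, C = 1/2. Verdict: none. Every listed pattern misses the 2F1 form at 6/7, upper {2/3, 5/6}.

Key observation: x = (6/7) and the running product (C = 1/2, x = 6/7) telescopes to a rising factorial.
Ratio: r(k) = (6/7) * (k+2/3) (k+5/6) / [(k+2) (k+1)] ; factor over Q: parameters, x = (6/7), and C = 1/2.


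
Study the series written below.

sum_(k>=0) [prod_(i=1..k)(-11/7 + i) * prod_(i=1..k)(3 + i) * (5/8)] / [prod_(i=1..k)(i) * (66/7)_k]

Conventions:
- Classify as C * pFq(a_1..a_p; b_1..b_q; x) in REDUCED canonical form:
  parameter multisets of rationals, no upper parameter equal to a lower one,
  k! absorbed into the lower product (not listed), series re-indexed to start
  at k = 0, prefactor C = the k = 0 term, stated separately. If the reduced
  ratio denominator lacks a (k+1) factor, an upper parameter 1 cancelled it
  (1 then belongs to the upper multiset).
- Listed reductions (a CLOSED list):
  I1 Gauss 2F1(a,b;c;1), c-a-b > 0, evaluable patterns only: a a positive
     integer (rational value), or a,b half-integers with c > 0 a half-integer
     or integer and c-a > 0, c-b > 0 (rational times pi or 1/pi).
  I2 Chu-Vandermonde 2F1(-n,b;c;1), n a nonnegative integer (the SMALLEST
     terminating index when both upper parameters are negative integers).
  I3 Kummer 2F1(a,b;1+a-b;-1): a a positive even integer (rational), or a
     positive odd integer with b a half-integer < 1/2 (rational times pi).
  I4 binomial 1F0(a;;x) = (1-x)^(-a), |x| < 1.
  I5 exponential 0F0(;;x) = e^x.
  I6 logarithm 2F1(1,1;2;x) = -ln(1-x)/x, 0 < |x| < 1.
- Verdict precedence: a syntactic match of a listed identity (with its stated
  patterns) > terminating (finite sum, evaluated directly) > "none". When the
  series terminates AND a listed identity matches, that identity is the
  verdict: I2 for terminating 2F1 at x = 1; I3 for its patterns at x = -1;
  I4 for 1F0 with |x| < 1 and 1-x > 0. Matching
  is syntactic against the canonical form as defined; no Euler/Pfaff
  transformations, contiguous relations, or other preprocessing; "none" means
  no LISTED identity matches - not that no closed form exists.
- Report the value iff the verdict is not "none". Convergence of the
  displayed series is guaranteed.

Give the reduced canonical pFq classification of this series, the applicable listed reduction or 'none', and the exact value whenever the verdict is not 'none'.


The series (x = 1) is 2F1: upper {-4/7, 4}, lower {66/7}, prefactor 5/8. Verdict at x = 1: Gauss's theorem (I1) matches (x = 1: the Gamma ratio telescopes since c-a-b = 6 > 0 and a = 4 in Z>0). Its exact value is 364325/806736.

Key observation: t_0 being 5/8, the running product (prefactor 5/8) telescopes to a rising factorial.
Ratio: r(k) = 1 * (k-4/7) (k+4) / [(k+66/7) (k+1)] - rational; roots negated = parameters, x = 1, C = 5/8.


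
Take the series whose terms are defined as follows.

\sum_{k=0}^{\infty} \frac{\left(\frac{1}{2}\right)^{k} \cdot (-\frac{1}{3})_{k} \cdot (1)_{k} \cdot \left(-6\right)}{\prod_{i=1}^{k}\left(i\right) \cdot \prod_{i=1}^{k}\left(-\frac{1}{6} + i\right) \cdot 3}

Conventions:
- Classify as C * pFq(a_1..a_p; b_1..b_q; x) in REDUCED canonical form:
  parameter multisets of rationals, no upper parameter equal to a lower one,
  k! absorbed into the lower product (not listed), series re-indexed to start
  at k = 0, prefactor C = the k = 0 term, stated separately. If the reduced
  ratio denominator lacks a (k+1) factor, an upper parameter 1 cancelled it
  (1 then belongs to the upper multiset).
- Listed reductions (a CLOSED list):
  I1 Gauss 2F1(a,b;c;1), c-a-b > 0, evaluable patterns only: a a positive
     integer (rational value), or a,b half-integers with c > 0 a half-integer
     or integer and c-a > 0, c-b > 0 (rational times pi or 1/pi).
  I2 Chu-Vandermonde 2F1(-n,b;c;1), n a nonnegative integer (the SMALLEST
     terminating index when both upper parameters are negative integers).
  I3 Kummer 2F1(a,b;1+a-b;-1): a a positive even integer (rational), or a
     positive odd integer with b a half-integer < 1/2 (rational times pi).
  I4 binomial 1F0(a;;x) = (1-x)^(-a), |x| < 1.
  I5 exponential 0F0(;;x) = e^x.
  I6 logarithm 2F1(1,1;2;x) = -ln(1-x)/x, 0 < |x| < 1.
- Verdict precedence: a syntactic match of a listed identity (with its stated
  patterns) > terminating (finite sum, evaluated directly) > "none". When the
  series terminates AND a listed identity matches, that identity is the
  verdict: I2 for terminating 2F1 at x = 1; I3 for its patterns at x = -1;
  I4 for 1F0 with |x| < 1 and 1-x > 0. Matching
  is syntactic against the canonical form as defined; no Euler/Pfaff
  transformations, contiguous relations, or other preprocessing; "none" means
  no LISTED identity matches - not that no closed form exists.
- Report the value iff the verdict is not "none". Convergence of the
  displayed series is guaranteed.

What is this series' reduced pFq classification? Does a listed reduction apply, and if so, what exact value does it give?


Structural cue: x = \frac{1}{2} and the constant factors (C = -2) combine into one prefactor.
Step ratio: r(k) = \frac{1}{2} * (k-\frac{1}{3}) (k+1) / [(k+\frac{5}{6}) (k+1)] - rational in k. x = \frac{1}{2}; t_0 = -2; negate the roots.

Prefactor -2, argument \frac{1}{2}: 2F1 with upper {-\frac{1}{3}, 1} over lower {\frac{5}{6}}. Verdict: none (x = \frac{1}{2}): each listed identity misses the multisets {-\frac{1}{3}, 1} ; {\frac{5}{6}}.


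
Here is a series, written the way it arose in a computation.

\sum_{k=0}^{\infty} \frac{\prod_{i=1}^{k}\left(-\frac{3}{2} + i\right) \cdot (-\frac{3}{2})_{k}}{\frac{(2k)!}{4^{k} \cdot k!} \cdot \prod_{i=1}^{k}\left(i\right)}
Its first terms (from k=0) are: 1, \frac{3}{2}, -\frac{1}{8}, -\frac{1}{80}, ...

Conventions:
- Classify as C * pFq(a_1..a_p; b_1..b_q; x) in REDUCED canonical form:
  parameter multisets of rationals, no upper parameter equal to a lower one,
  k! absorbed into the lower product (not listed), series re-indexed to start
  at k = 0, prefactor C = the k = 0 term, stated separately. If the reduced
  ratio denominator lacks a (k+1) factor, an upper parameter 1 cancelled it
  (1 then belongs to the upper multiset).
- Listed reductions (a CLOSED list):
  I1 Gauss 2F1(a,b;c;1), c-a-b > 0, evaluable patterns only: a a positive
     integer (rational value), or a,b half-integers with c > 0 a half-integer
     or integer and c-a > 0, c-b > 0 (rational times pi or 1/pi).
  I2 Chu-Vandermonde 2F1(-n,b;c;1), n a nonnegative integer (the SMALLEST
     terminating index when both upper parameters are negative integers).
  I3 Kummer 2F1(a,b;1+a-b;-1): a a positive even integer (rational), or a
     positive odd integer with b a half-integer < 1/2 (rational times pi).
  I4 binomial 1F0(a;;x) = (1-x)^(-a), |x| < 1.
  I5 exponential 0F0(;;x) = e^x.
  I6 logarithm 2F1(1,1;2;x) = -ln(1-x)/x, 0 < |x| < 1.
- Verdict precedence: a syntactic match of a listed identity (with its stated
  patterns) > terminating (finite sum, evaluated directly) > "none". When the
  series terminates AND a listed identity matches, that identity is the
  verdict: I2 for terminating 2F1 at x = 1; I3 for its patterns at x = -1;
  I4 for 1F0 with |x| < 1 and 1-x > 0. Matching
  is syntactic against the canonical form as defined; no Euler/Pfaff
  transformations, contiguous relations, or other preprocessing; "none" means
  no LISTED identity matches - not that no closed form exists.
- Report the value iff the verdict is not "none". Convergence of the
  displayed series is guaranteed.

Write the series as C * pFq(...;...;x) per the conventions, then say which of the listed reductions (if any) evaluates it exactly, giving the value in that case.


The tell: t_0 being 1, the running product (prefactor 1) telescopes to a rising factorial.
Term ratio: r(k) = 1 * (k-\frac{3}{2}) (k-\frac{1}{2}) / [(k+\frac{1}{2}) (k+1)] - rational in k, leading ratio 1; with t_0 = 1, classification follows.

Canonical form: C = 1 times 2F1 with upper {-\frac{3}{2}, -\frac{1}{2}}, lower {\frac{1}{2}}, x = 1. Verdict at x = 1: Gauss (I1, half-integer pattern) matches (x = 1; upper {-\frac{3}{2}, -\frac{1}{2}} half-integers, c = \frac{1}{2} in the evaluable pattern). Exact value: \frac{3}{4} \cdot \pi.


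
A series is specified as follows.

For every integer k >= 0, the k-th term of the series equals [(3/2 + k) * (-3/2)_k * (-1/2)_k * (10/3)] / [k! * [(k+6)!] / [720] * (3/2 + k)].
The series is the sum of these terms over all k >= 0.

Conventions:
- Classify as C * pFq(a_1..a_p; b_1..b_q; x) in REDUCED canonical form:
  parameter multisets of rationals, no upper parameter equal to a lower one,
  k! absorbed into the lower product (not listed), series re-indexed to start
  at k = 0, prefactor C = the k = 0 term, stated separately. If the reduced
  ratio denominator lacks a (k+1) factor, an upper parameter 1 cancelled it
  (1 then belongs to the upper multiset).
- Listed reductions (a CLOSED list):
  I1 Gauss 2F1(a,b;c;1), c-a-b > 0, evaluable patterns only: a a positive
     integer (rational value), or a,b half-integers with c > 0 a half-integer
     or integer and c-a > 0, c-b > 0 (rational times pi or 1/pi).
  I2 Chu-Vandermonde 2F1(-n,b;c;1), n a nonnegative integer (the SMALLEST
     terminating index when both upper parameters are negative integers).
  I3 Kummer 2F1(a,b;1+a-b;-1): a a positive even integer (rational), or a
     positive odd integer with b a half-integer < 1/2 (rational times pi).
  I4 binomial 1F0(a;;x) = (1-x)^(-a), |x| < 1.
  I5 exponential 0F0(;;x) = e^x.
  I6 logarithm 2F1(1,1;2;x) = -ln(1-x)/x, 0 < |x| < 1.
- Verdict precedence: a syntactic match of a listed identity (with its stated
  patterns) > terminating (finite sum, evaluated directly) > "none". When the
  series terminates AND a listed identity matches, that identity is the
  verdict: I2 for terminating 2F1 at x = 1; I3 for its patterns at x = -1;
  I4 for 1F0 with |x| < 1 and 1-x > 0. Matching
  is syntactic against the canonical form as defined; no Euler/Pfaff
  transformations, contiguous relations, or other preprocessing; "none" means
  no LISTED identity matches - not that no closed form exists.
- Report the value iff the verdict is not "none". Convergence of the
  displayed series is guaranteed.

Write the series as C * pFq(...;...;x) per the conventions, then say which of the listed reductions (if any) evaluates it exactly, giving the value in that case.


The series (x = 1) is 2F1: upper {-3/2, -1/2}, lower {7}, prefactor 10/3. Verdict: Gauss (I1, half-integer pattern) matches (x = 1; upper {-3/2, -1/2} half-integers, c = 7 in the evaluable pattern). Exact value: (134217728/11594583) / pi.

First insight: with t_0 = 10/3, striking the common factor k + 3/2 reduces the term (prefactor 10/3).
Adjacent-term ratio: r(k) = 1 * (k-3/2) (k-1/2) / [(k+7) (k+1)] ; factor over Q: parameters, x = 1, and C = 10/3.


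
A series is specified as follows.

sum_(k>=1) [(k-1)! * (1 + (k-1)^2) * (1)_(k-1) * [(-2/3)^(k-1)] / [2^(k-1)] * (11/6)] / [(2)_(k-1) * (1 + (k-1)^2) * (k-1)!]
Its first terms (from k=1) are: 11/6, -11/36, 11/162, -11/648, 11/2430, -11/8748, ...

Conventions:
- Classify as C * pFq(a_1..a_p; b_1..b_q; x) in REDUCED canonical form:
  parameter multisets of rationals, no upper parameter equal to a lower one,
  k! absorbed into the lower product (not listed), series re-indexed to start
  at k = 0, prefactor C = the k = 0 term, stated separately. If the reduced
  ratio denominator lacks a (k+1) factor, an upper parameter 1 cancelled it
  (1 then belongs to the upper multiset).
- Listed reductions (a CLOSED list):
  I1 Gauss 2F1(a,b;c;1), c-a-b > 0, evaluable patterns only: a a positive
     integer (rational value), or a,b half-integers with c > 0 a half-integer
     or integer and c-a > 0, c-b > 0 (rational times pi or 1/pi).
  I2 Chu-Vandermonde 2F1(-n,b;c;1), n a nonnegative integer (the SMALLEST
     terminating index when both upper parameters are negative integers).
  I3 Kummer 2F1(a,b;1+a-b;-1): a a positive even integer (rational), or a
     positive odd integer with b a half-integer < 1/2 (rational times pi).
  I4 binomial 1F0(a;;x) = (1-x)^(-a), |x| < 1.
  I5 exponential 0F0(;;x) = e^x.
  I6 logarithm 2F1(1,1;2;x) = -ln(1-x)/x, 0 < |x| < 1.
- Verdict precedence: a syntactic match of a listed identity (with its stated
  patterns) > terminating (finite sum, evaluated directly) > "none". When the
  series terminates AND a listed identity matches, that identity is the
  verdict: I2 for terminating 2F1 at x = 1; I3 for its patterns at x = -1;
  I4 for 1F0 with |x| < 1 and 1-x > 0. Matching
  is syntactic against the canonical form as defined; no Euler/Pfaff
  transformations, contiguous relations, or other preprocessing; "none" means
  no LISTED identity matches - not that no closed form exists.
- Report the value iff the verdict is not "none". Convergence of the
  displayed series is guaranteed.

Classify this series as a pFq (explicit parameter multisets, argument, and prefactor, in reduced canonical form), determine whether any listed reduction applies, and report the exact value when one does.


The tell: x = (-1/3) and the factorial ratio (prefactor 11/6) (k+a-1)!/(a-1)! is a rising factorial (a)_k.
Consecutive-term ratio: r(k) = (-1/3) * (k+1) (k+1) / [(k+2) (k+1)] - rational in k. x = (-1/3); t_0 = 11/6; negate the roots.

Prefactor 11/6, argument -1/3: 2F1 with upper {1, 1} over lower {2}. Verdict: logarithm (I6) matches (the logarithm: parameters (1,1;2), x = -1/3). Exact value: (11/2) * ln(4/3).


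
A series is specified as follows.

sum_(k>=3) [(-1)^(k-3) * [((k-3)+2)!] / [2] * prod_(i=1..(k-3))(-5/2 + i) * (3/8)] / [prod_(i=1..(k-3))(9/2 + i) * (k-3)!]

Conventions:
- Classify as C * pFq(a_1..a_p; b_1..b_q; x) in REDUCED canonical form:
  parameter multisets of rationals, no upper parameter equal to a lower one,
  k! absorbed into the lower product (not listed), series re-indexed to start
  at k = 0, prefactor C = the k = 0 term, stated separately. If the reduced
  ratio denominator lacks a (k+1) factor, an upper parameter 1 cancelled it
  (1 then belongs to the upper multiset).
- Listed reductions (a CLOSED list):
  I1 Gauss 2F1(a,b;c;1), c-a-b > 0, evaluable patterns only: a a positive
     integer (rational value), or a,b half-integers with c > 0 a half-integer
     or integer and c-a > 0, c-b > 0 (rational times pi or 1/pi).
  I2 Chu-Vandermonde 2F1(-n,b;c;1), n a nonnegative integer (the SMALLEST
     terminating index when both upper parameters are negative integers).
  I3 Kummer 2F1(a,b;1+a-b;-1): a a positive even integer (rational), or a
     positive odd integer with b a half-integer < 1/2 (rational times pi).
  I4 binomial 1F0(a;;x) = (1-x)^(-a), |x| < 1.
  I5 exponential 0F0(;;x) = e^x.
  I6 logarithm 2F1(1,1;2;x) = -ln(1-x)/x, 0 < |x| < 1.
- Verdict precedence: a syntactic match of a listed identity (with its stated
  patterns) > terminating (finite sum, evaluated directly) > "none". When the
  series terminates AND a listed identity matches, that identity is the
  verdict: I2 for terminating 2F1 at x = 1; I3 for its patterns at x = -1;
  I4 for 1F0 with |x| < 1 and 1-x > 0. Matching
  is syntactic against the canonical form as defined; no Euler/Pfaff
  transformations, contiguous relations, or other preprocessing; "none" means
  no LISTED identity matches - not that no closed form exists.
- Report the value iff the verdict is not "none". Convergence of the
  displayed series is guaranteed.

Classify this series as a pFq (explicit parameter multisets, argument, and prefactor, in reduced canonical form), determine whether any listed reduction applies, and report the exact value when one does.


Reduced: x = -1, 2F1, upper = {-3/2, 3}, lower = {11/2}, C = 3/8. Verdict: this is the Kummer evaluation I3 (x = -1; c = 11/2 equals 1+a-b for upper {-3/2, 3}: listed pattern). Value: (945/4096) * pi.

Structural cue: x = (-1) and the running product (C = 3/8) telescopes to a rising factorial.
Ratio: r(k) = (-1) * (k-3/2) (k+3) / [(k+11/2) (k+1)] ; factor over Q: parameters, x = (-1), and C = 3/8.


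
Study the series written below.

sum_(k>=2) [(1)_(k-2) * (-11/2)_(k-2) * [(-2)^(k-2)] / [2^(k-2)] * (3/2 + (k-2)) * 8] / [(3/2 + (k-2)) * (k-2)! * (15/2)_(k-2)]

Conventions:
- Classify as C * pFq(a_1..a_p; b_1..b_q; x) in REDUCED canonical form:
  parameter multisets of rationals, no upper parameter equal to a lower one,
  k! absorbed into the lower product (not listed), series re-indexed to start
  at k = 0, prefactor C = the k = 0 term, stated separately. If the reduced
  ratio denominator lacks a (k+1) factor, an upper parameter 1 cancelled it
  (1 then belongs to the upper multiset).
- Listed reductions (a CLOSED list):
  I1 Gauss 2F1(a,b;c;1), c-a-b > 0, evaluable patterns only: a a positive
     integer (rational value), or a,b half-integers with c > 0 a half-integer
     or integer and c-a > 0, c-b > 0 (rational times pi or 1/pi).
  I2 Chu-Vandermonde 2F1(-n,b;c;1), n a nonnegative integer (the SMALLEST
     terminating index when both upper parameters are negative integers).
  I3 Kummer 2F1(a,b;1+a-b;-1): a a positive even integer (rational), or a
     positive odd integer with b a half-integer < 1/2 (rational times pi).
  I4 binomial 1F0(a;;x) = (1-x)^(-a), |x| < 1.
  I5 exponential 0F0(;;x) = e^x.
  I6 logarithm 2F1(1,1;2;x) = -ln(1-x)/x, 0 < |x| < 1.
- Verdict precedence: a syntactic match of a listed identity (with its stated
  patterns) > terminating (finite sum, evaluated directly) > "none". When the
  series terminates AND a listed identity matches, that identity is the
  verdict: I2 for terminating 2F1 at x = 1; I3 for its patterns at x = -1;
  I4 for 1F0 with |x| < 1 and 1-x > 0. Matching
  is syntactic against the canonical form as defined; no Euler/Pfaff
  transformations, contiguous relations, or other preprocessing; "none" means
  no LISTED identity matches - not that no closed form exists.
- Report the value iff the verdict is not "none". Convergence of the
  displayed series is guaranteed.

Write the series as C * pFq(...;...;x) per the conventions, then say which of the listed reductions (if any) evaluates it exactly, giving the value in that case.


Classification (C = 8): 2F1 with upper {-11/2, 1}, lower {15/2}, argument x = -1. Verdict: the Kummer evaluation I3 fires (x = -1; c = 15/2 equals 1+a-b for upper {-11/2, 1}: listed pattern). Sum: (3003/512) * pi.

Key observation: from the first term 8: the factor k + 3/2 cancels (top and bottom), leaving prefactor 8.
Step ratio: r(k) = (-1) * (k-11/2) (k+1) / [(k+15/2) (k+1)] - rational; roots negated = parameters, x = (-1), C = 8.


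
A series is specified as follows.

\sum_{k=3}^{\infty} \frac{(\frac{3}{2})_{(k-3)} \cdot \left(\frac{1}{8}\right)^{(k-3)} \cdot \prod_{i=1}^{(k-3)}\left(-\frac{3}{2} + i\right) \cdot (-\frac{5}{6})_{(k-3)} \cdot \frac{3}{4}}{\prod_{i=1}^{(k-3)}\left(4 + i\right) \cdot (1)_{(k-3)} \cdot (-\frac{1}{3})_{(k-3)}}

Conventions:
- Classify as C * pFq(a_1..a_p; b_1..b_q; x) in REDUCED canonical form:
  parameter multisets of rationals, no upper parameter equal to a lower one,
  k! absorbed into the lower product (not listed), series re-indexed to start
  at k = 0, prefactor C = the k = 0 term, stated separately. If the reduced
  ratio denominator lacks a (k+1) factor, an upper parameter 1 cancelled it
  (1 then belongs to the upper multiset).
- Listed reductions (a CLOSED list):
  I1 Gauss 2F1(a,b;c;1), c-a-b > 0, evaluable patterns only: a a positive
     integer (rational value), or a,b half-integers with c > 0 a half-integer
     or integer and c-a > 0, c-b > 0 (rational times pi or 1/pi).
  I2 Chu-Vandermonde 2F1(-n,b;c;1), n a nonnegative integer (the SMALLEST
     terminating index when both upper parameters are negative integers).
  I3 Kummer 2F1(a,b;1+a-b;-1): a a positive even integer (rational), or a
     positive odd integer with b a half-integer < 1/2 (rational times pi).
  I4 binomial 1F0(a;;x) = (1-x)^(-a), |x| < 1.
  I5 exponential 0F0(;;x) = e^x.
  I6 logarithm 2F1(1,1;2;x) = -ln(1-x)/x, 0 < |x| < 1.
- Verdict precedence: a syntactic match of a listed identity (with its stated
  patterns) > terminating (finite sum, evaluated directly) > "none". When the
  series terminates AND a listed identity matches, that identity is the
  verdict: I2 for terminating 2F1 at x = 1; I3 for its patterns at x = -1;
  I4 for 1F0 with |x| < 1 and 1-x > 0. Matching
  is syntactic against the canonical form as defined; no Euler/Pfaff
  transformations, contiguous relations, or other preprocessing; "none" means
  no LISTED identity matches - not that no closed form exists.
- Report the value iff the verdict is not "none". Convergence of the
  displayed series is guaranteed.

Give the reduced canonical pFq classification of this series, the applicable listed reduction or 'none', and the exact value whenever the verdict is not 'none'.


Key observation: t_0 = \frac{3}{4} here, and the lower running product (C = 3/4, x = 1/8) is a rising factorial.
Ratio: r(k) = \frac{1}{8} * (k-\frac{5}{6}) (k-\frac{1}{2}) (k+\frac{3}{2}) / [(k-\frac{1}{3}) (k+5) (k+1)] - rational in k, leading ratio \frac{1}{8}; with t_0 = \frac{3}{4}, classification follows.

Reduced: x = \frac{1}{8}, 3F2, upper = {-\frac{5}{6}, -\frac{1}{2}, \frac{3}{2}}, lower = {-\frac{1}{3}, 5}, C = \frac{3}{4}. Verdict: none. A 3F2 with upper {-\frac{5}{6}, -\frac{1}{2}, \frac{3}{2}} fits none of I1-I6 at x = \frac{1}{8}; the sum runs forever.


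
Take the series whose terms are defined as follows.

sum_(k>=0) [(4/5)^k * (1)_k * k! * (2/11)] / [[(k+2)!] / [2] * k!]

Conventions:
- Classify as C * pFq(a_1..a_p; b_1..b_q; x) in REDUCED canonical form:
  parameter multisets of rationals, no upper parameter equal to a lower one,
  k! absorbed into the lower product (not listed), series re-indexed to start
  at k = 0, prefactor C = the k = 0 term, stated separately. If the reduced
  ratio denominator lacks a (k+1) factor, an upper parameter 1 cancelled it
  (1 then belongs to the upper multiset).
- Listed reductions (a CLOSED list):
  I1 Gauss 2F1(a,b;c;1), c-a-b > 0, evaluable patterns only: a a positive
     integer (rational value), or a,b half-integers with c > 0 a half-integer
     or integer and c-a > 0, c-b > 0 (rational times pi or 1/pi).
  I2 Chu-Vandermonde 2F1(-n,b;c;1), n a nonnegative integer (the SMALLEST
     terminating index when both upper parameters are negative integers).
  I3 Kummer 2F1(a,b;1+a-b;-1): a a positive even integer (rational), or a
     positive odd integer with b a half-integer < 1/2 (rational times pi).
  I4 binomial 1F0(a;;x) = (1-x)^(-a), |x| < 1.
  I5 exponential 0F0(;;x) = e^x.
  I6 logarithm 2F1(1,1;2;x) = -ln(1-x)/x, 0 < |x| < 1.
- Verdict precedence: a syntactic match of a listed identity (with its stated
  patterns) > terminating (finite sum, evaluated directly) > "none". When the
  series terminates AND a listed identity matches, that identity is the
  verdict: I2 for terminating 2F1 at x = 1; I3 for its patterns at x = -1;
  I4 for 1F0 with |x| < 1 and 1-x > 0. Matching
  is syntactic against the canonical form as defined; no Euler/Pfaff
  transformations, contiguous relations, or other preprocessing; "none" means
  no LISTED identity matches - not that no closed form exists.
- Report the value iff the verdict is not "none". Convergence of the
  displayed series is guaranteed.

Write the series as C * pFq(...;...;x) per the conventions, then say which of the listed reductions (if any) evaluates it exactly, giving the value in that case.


This is 2/11 * 2F1(1, 1; 3; 4/5) in reduced canonical form. Verdict: none (x = 4/5): each listed identity misses the multisets {1, 1} ; {3}.

Key observation: with t_0 = 2/11, the denominator's factorial ratio (C = 2/11, x = 4/5) is a lower Pochhammer.
Term ratio: r(k) = (4/5) * (k+1) (k+1) / [(k+3) (k+1)] - poly over poly, x = (4/5) from leading terms; C = 2/11 at k = 0.


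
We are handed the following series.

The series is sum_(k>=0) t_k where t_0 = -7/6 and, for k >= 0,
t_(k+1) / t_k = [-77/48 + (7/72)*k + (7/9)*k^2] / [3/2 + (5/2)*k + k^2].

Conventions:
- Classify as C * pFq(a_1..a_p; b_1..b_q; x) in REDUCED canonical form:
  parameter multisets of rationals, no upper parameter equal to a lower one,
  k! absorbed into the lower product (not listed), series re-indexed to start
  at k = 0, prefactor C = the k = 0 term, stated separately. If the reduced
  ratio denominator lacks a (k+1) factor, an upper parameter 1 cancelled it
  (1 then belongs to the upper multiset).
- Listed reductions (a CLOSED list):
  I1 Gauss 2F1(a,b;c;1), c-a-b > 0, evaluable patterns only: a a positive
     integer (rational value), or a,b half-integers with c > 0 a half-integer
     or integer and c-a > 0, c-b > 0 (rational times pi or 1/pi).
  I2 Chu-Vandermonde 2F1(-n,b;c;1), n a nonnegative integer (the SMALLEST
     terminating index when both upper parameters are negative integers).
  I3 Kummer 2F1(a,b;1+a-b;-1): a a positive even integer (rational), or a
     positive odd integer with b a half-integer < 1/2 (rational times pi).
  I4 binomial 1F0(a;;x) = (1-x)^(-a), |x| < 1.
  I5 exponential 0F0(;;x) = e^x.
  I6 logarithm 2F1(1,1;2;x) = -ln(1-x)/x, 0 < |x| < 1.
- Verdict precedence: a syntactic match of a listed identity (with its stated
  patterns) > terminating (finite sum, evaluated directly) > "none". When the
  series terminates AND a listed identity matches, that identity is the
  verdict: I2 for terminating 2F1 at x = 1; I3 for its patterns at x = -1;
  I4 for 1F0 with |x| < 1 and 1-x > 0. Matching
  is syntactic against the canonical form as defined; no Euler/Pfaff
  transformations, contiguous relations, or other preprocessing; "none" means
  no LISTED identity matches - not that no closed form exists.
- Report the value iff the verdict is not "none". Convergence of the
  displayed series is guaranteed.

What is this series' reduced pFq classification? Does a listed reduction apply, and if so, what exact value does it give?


Key observation: from the first term -7/6: cancel k + 3/2 from the displayed ratio first; then prefactor -7/6.
Step ratio: r(k) = (7/9) * (k-11/8) / [(k+1)] - rational in k, leading ratio (7/9); with t_0 = -7/6, classification follows.

Prefactor -7/6, argument 7/9: 1F0 with upper {-11/8} over lower {-}. Verdict (x = 7/9): the binomial series (I4) applies (the 1F0 binomial series: exponent 11/8, x = 7/9). Its exact value is (-7/6) * (2/9)^(11/8).


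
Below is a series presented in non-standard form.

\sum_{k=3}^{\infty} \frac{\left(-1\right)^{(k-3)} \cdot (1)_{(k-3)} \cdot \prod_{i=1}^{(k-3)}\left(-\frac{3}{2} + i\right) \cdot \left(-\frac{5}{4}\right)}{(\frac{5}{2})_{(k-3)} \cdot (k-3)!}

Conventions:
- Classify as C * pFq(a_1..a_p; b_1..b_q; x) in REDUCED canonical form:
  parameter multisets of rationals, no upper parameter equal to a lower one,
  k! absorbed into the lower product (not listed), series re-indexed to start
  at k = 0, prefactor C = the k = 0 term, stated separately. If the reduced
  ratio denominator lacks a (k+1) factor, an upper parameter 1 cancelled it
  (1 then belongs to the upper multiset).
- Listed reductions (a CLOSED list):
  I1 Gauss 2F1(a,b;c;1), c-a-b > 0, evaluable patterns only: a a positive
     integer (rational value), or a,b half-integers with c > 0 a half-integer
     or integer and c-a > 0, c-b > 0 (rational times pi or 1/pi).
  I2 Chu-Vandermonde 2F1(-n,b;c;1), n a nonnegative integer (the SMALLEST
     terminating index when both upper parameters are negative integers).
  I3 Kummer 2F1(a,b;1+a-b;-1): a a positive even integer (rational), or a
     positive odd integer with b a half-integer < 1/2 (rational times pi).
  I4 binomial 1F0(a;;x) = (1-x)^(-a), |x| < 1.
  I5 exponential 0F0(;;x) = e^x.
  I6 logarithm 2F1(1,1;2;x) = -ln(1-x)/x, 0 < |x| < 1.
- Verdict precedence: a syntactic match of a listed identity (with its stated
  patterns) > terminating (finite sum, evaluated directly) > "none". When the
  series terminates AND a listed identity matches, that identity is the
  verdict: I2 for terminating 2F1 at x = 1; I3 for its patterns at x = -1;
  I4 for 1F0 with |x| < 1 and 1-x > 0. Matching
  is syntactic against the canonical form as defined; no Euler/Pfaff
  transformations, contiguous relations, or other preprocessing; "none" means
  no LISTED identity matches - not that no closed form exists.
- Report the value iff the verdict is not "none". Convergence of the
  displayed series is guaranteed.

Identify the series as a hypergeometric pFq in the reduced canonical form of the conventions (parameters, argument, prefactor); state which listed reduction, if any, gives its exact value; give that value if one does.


Prefactor -\frac{5}{4}, argument -1: 2F1 with upper {-\frac{1}{2}, 1} over lower {\frac{5}{2}}. Verdict: Kummer's theorem (I3) applies (x = -1; c = \frac{5}{2} equals 1+a-b for upper {-\frac{1}{2}, 1}: listed pattern). Value: \left(-\frac{15}{32}\right) \cdot \pi.

Structural cue: t_0 = -\frac{5}{4} here, and the running product (C = -5/4) telescopes to a rising factorial.
Term ratio: r(k) = -1 * (k-\frac{1}{2}) (k+1) / [(k+\frac{5}{2}) (k+1)] - poly over poly, x = -1 from leading terms; C = -\frac{5}{4} at k = 0.
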